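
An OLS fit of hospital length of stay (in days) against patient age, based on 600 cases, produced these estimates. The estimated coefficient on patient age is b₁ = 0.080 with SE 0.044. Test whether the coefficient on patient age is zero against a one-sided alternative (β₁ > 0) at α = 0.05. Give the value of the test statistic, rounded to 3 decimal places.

t = 1.818

H₀: β₁ = 0 vs H₁: β₁ > 0.
t = (b₁ − β₁⁰)/SE = 0.080 / 0.044 = 1.818.
df = n − 2 = 600 − 2 = 598.
One-sided p ≈ 0.0348, which is < 0.05, so reject H₀.
There is evidence that the true slope on patient age is positive.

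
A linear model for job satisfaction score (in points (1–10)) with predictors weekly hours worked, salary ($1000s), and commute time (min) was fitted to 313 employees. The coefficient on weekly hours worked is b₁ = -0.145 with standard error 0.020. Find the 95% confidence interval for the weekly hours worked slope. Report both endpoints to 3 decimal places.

(-0.184, -0.106)

df = n − k − 1 = 313 − 3 − 1 = 309.
t* = t_{0.025, 309} = 1.967671.
Margin = t* × SE = 1.967671 × 0.020 = 0.03935.
CI: -0.145 ± 0.03935 → (-0.184, -0.106).
With 95% confidence, each one-unit increase in weekly hours worked is associated with a change of between -0.184 and -0.106 points (1–10) in job satisfaction score, holding the other predictors fixed.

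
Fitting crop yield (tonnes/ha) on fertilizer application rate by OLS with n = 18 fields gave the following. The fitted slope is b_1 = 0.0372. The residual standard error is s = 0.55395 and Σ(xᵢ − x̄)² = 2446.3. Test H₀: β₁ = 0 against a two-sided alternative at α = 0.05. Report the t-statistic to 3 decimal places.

t = 3.321

SE(b_1) = s/√Sₓₓ = 0.55395/√2446.3 = 0.0111999.
t = 0.0372 / 0.0111999 = 3.321.
df = n − 2 = 16.
Two-sided p ≈ 0.0043, which is < 0.05, so reject H₀.
There is evidence that fertilizer application rate is associated with crop yield.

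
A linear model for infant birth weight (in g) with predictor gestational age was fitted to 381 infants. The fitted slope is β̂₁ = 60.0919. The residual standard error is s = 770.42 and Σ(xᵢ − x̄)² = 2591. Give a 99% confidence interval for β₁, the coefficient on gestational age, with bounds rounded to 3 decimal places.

SE(β̂₁) = s/√Sₓₓ = 770.42/√2591 = 15.1354.
df = n − 2 = 379.
t* = t_{0.005, 379} = 2.588863.
Margin = t* × SE = 2.588863 × 15.1354 = 39.18348.
CI: 60.0919 ± 39.18348 → (20.908, 99.275).
With 99% confidence, each one-unit increase in gestational age is associated with a change of between 20.908 and 99.275 g in infant birth weight.

(20.908, 99.275)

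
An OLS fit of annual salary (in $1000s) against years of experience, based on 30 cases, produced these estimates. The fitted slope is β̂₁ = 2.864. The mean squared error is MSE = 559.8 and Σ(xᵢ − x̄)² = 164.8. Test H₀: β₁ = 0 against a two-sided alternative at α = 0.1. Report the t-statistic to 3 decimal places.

SE(β̂₁) = √(MSE/Sₓₓ) = √(559.8/164.8) = 1.84305.
t = 2.864 / 1.84305 = 1.554.
df = n − 2 = 28.
Two-sided p ≈ 0.1314, which is ≥ 0.1, so fail to reject H₀.
The data do not give significant evidence of an association between years of experience and annual salary.

t = 1.554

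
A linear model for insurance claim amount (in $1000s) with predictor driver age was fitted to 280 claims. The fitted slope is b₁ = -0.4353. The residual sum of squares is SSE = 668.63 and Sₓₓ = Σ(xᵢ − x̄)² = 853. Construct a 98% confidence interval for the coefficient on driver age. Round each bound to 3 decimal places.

MSE = SSE/(n − 2) = 668.63/278 = 2.40514.
SE(b₁) = √(MSE/Sₓₓ) = √(2.40514/853) = 0.0531002.
df = n − 2 = 278.
t* = t_{0.01, 278} = 2.339836.
Margin = t* × SE = 2.339836 × 0.0531002 = 0.12425.
CI: -0.4353 ± 0.12425 → (-0.560, -0.311).
With 98% confidence, each one-unit increase in driver age is associated with a change of between -0.560 and -0.311 $1000s in insurance claim amount.

(-0.560, -0.311)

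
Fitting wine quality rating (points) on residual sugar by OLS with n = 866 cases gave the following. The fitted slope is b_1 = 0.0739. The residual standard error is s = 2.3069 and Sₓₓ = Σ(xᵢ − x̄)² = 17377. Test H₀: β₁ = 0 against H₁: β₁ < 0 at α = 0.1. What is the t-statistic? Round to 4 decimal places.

t = 4.2228

SE(b_1) = s/√Sₓₓ = 2.3069/√17377 = 0.0175001.
t = 0.0739 / 0.0175001 = 4.2228.
df = n − 2 = 864.
One-sided p ≈ 1.0000, which is ≥ 0.1, so fail to reject H₀.
The data do not give significant evidence that the true slope on residual sugar is negative.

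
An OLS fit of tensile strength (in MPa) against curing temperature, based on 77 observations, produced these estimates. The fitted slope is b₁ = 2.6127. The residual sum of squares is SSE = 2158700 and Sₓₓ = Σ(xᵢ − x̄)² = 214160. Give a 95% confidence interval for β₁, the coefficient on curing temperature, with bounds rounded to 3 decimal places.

MSE = SSE/(n − 2) = 2158700/75 = 28782.7.
SE(b₁) = √(MSE/Sₓₓ) = √(28782.7/214160) = 0.366603.
df = n − 2 = 75.
t* = t_{0.025, 75} = 1.992102.
Margin = t* × SE = 1.992102 × 0.366603 = 0.73031.
CI: 2.6127 ± 0.73031 → (1.882, 3.343).
With 95% confidence, each one-unit increase in curing temperature is associated with a change of between 1.882 and 3.343 MPa in tensile strength.

(1.882, 3.343)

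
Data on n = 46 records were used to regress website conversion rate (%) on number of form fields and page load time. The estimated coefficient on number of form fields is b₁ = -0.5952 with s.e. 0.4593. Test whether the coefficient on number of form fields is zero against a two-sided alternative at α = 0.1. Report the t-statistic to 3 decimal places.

H₀: β₁ = 0 vs H₁: β₁ ≠ 0.
t = (b₁ − β₁⁰)/SE = -0.5952 / 0.4593 = -1.296.
df = n − k − 1 = 46 − 2 − 1 = 43.
Two-sided p ≈ 0.2019, which is ≥ 0.1, so fail to reject H₀.
The data do not give significant evidence of an association between number of form fields and website conversion rate, after adjusting for the other predictors.

t = -1.296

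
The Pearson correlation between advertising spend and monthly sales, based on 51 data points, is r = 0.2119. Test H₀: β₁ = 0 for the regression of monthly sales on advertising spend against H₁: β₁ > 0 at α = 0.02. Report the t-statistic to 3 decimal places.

t = 1.518

t = r·√(n − 2)/√(1 − r²) = 0.2119·√49/√0.955098 = 1.518.
df = n − 2 = 49.
One-sided p ≈ 0.0677, which is ≥ 0.02, so fail to reject H₀.
The data do not give significant evidence of a linear association between advertising spend and monthly sales.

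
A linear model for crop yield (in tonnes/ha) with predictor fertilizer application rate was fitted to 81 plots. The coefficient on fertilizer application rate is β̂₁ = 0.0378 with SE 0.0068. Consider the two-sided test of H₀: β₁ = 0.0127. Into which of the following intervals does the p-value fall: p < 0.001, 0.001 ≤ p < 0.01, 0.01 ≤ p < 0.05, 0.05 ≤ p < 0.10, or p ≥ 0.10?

t = (0.0378 − 0.0127) / 0.0068 = 3.691.
df = n − 2 = 81 − 2 = 79.
Two-sided p = 2·P(T_{79} > |t|) ≈ 0.0004.
So p < 0.001.

p < 0.001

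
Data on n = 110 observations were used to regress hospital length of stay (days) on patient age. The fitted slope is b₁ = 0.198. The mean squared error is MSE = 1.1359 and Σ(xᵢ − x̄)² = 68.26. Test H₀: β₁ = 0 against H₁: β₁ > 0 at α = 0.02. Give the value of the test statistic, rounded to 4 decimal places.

SE(b₁) = √(MSE/Sₓₓ) = √(1.1359/68.26) = 0.128999.
t = 0.198 / 0.128999 = 1.5349.
df = n − 2 = 108.
One-sided p ≈ 0.0639, which is ≥ 0.02, so fail to reject H₀.
The data do not give significant evidence that the true slope on patient age is positive.

t = 1.5349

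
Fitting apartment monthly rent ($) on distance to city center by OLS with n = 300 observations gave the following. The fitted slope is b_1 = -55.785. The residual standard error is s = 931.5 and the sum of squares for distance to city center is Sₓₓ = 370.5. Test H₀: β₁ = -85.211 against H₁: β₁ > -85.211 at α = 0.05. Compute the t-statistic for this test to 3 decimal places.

SE(b_1) = s/√Sₓₓ = 931.5/√370.5 = 48.3937.
t = (-55.785 − (-85.211)) / 48.3937 = 0.608.
df = n − 2 = 298.
One-sided p ≈ 0.2718, which is ≥ 0.05, so fail to reject H₀.
The data do not give significant evidence that the true slope on distance to city center exceeds -85.211 $ per unit.

t = 0.608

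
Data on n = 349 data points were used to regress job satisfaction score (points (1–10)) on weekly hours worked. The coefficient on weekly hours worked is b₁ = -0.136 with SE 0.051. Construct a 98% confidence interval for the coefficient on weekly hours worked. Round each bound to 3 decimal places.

(-0.255, -0.017)

df = n − 2 = 349 − 2 = 347.
t* = t_{0.01, 347} = 2.337142.
Margin = t* × SE = 2.337142 × 0.051 = 0.11919.
CI: -0.136 ± 0.11919 → (-0.255, -0.017).
With 98% confidence, each one-unit increase in weekly hours worked is associated with a change of between -0.255 and -0.017 points (1–10) in job satisfaction score.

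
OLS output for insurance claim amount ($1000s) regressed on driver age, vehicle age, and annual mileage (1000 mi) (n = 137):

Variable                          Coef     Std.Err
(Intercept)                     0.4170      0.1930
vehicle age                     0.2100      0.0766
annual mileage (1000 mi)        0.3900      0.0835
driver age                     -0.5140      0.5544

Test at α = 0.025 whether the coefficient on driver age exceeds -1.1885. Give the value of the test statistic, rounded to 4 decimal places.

t = 1.2166

Read off: b = -0.5140, SE = 0.5544 for driver age.
H₀: β₁ = -1.1885 vs H₁: β₁ > -1.1885.
t = (-0.5140 − (-1.1885)) / 0.5544 = 1.2166.
df = n − k − 1 = 137 − 3 − 1 = 133.
One-sided p ≈ 0.1129, which is ≥ 0.025, so fail to reject H₀.
The data do not give significant evidence that the true slope on driver age exceeds -1.1885 $1000s per unit, holding the other predictors fixed.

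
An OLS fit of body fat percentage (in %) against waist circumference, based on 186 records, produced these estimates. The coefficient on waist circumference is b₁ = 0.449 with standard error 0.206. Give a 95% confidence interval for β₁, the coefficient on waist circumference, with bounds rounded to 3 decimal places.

(0.043, 0.855)

df = n − 2 = 186 − 2 = 184.
t* = t_{0.025, 184} = 1.972941.
Margin = t* × SE = 1.972941 × 0.206 = 0.40643.
CI: 0.449 ± 0.40643 → (0.043, 0.855).
With 95% confidence, each one-unit increase in waist circumference is associated with a change of between 0.043 and 0.855 % in body fat percentage.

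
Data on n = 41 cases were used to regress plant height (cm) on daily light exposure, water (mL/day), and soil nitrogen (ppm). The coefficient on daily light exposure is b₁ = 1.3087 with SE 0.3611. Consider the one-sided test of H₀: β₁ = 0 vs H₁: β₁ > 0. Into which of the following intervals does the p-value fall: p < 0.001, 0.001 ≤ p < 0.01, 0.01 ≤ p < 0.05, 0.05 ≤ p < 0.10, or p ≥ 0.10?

p < 0.001

t = 1.3087 / 0.3611 = 3.624.
df = n − k − 1 = 41 − 3 − 1 = 37.
One-sided p = P(T_{37} > t) ≈ 0.0004.
So p < 0.001.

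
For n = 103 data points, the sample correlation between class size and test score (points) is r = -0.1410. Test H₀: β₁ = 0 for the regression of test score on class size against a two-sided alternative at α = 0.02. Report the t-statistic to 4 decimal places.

t = -1.4313

t = r·√(n − 2)/√(1 − r²) = -0.1410·√101/√0.980119 = -1.4313.
df = n − 2 = 101.
Two-sided p ≈ 0.1554, which is ≥ 0.02, so fail to reject H₀.
The data do not give significant evidence of a linear association between class size and test score.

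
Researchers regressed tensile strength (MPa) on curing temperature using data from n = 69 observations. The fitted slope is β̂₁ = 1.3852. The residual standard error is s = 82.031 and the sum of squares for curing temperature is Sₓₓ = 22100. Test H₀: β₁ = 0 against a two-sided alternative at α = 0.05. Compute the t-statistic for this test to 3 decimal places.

SE(β̂₁) = s/√Sₓₓ = 82.031/√22100 = 0.5518.
t = 1.3852 / 0.5518 = 2.510.
df = n − 2 = 67.
Two-sided p ≈ 0.0145, which is < 0.05, so reject H₀.
There is evidence that curing temperature is associated with tensile strength.

t = 2.510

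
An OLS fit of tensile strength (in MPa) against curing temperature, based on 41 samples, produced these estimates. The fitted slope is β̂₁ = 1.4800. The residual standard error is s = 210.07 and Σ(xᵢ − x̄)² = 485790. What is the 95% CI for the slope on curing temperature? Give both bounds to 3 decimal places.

SE(β̂₁) = s/√Sₓₓ = 210.07/√485790 = 0.301398.
df = n − 2 = 39.
t* = t_{0.025, 39} = 2.022691.
Margin = t* × SE = 2.022691 × 0.301398 = 0.60963.
CI: 1.4800 ± 0.60963 → (0.870, 2.090).
With 95% confidence, each one-unit increase in curing temperature is associated with a change of between 0.870 and 2.090 MPa in tensile strength.

(0.870, 2.090)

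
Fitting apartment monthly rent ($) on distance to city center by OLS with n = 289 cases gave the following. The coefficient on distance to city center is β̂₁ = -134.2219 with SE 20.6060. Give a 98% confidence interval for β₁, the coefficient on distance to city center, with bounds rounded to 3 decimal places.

(-182.428, -86.016)

df = n − 2 = 289 − 2 = 287.
t* = t_{0.01, 287} = 2.339411.
Margin = t* × SE = 2.339411 × 20.6060 = 48.20590.
CI: -134.2219 ± 48.20590 → (-182.428, -86.016).
With 98% confidence, each one-unit increase in distance to city center is associated with a change of between -182.428 and -86.016 $ in apartment monthly rent.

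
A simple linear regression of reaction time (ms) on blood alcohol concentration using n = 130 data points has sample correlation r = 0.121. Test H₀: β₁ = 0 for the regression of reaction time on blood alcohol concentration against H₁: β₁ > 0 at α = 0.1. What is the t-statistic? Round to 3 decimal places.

t = r·√(n − 2)/√(1 − r²) = 0.121·√128/√0.985359 = 1.379.
df = n − 2 = 128.
One-sided p ≈ 0.0851, which is < 0.1, so reject H₀.
There is evidence of a linear association between blood alcohol concentration and reaction time.

t = 1.379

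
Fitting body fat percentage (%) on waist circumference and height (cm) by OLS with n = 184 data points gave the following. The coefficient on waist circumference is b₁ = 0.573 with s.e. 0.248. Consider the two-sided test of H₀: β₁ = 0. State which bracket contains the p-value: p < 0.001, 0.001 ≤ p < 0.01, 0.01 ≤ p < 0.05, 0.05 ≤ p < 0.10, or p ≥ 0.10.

0.01 ≤ p < 0.05

t = 0.573 / 0.248 = 2.310.
df = n − k − 1 = 184 − 2 − 1 = 181.
Two-sided p = 2·P(T_{181} > |t|) ≈ 0.0220.
So 0.01 ≤ p < 0.05.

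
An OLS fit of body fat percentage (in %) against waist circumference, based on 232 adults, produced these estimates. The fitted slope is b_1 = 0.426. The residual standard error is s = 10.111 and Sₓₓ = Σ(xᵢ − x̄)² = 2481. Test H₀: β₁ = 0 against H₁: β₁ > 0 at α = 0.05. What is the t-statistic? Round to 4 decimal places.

t = 2.0986

SE(b_1) = s/√Sₓₓ = 10.111/√2481 = 0.202993.
t = 0.426 / 0.202993 = 2.0986.
df = n − 2 = 230.
One-sided p ≈ 0.0185, which is < 0.05, so reject H₀.
There is evidence that the true slope on waist circumference is positive.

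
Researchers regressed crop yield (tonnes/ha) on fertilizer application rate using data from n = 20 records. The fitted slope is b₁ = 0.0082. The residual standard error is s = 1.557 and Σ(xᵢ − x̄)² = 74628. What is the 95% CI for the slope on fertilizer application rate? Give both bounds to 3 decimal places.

SE(b₁) = s/√Sₓₓ = 1.557/√74628 = 0.00569951.
df = n − 2 = 18.
t* = t_{0.025, 18} = 2.100922.
Margin = t* × SE = 2.100922 × 0.00569951 = 0.01197.
CI: 0.0082 ± 0.01197 → (-0.004, 0.020).
With 95% confidence, each one-unit increase in fertilizer application rate is associated with a change of between -0.004 and 0.020 tonnes/ha in crop yield.

(-0.004, 0.020)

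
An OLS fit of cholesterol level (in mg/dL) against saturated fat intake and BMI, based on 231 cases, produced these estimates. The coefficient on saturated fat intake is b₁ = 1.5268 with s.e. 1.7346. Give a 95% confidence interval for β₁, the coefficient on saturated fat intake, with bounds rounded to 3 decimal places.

df = n − k − 1 = 231 − 2 − 1 = 228.
t* = t_{0.025, 228} = 1.970423.
Margin = t* × SE = 1.970423 × 1.7346 = 3.41790.
CI: 1.5268 ± 3.41790 → (-1.891, 4.945).
With 95% confidence, each one-unit increase in saturated fat intake is associated with a change of between -1.891 and 4.945 mg/dL in cholesterol level, holding the other predictors fixed.

(-1.891, 4.945)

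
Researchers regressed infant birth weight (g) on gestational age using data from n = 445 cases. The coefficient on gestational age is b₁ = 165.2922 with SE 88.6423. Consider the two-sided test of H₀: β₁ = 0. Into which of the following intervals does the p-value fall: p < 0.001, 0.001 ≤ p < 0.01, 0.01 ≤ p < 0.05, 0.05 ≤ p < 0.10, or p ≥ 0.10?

t = 165.2922 / 88.6423 = 1.865.
df = n − 2 = 445 − 2 = 443.
Two-sided p = 2·P(T_{443} > |t|) ≈ 0.0629.
So 0.05 ≤ p < 0.10.

0.05 ≤ p < 0.10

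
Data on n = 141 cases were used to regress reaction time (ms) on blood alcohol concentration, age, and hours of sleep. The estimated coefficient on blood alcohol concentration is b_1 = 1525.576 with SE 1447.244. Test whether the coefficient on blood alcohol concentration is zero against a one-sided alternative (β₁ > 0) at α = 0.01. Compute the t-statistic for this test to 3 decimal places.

t = 1.054

H₀: β₁ = 0 vs H₁: β₁ > 0.
t = (b_1 − β₁⁰)/SE = 1525.576 / 1447.244 = 1.054.
df = n − k − 1 = 141 − 3 − 1 = 137.
One-sided p ≈ 0.1468, which is ≥ 0.01, so fail to reject H₀.
The data do not give significant evidence that the true slope on blood alcohol concentration is positive, holding the other predictors fixed.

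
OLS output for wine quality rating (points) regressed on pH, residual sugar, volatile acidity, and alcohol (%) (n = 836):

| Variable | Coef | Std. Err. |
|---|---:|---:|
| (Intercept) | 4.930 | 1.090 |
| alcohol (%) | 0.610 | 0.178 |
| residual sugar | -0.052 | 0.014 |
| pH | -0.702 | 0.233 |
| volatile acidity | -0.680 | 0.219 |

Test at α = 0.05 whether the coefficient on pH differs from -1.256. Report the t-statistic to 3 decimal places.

Read off: b = -0.702, SE = 0.233 for pH.
H₀: β₁ = -1.256 vs H₁: β₁ ≠ -1.256.
t = (-0.702 − (-1.256)) / 0.233 = 2.378.
df = n − k − 1 = 836 − 4 − 1 = 831.
Two-sided p ≈ 0.0176, which is < 0.05, so reject H₀.
There is evidence that the true slope on pH differs from -1.256 points per unit, holding the other predictors fixed.

t = 2.378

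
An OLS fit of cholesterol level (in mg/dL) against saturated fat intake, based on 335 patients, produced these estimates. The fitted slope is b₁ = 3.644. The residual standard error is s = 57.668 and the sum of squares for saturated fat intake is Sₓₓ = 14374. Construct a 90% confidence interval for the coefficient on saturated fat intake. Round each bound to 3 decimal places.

SE(b₁) = s/√Sₓₓ = 57.668/√14374 = 0.481001.
df = n − 2 = 333.
t* = t_{0.05, 333} = 1.649442.
Margin = t* × SE = 1.649442 × 0.481001 = 0.79338.
CI: 3.644 ± 0.79338 → (2.851, 4.437).
With 90% confidence, each one-unit increase in saturated fat intake is associated with a change of between 2.851 and 4.437 mg/dL in cholesterol level.

(2.851, 4.437)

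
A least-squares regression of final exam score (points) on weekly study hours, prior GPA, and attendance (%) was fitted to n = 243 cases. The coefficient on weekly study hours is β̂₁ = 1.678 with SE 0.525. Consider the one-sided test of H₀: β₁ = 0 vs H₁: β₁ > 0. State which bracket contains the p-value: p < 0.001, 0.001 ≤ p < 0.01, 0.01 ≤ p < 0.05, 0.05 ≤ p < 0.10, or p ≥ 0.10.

t = 1.678 / 0.525 = 3.196.
df = n − k − 1 = 243 − 3 − 1 = 239.
One-sided p = P(T_{239} > t) ≈ 0.0008.
So p < 0.001.

p < 0.001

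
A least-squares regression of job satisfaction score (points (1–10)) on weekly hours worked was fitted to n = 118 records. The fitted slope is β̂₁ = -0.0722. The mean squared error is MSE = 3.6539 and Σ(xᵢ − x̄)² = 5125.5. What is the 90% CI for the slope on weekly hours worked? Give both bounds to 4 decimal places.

SE(β̂₁) = √(MSE/Sₓₓ) = √(3.6539/5125.5) = 0.0266999.
df = n − 2 = 116.
t* = t_{0.05, 116} = 1.658096.
Margin = t* × SE = 1.658096 × 0.0266999 = 0.044271.
CI: -0.0722 ± 0.044271 → (-0.1165, -0.0279).
With 90% confidence, each one-unit increase in weekly hours worked is associated with a change of between -0.1165 and -0.0279 points (1–10) in job satisfaction score.

(-0.1165, -0.0279)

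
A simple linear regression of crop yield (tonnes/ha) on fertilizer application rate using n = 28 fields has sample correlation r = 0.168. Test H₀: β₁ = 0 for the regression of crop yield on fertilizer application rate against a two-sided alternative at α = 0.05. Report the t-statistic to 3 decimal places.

t = 0.869

t = r·√(n − 2)/√(1 − r²) = 0.168·√26/√0.971776 = 0.869.
df = n − 2 = 26.
Two-sided p ≈ 0.3928, which is ≥ 0.05, so fail to reject H₀.
The data do not give significant evidence of a linear association between fertilizer application rate and crop yield.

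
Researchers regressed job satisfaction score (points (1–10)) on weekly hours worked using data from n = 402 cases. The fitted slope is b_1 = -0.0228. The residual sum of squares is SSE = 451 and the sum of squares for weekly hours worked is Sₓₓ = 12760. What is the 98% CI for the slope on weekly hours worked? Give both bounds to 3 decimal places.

MSE = SSE/(n − 2) = 451/400 = 1.1275.
SE(b_1) = √(MSE/Sₓₓ) = √(1.1275/12760) = 0.00940011.
df = n − 2 = 400.
t* = t_{0.01, 400} = 2.335706.
Margin = t* × SE = 2.335706 × 0.00940011 = 0.02196.
CI: -0.0228 ± 0.02196 → (-0.045, -0.001).
With 98% confidence, each one-unit increase in weekly hours worked is associated with a change of between -0.045 and -0.001 points (1–10) in job satisfaction score.

(-0.045, -0.001)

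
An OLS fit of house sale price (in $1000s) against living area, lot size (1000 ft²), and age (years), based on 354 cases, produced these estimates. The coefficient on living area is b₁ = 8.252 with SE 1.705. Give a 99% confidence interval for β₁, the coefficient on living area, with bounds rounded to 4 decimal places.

(3.8361, 12.6679)

df = n − k − 1 = 354 − 3 − 1 = 350.
t* = t_{0.005, 350} = 2.589949.
Margin = t* × SE = 2.589949 × 1.705 = 4.415863.
CI: 8.252 ± 4.415863 → (3.8361, 12.6679).
With 99% confidence, each one-unit increase in living area is associated with a change of between 3.8361 and 12.6679 $1000s in house sale price, holding the other predictors fixed.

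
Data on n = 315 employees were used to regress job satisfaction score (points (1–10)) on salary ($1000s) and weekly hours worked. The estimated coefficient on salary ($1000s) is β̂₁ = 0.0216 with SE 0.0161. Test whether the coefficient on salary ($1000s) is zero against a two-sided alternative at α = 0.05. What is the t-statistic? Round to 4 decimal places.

H₀: β₁ = 0 vs H₁: β₁ ≠ 0.
t = (β̂₁ − β₁⁰)/SE = 0.0216 / 0.0161 = 1.3416.
df = n − k − 1 = 315 − 2 − 1 = 312.
Two-sided p ≈ 0.1807, which is ≥ 0.05, so fail to reject H₀.
The data do not give significant evidence of an association between salary ($1000s) and job satisfaction score, after adjusting for the other predictors.

t = 1.3416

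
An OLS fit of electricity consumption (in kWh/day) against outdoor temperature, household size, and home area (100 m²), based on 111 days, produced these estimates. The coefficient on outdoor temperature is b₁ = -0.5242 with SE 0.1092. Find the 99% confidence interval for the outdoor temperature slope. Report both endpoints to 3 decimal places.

df = n − k − 1 = 111 − 3 − 1 = 107.
t* = t_{0.005, 107} = 2.62256.
Margin = t* × SE = 2.62256 × 0.1092 = 0.28638.
CI: -0.5242 ± 0.28638 → (-0.811, -0.238).
With 99% confidence, each one-unit increase in outdoor temperature is associated with a change of between -0.811 and -0.238 kWh/day in electricity consumption, holding the other predictors fixed.

(-0.811, -0.238)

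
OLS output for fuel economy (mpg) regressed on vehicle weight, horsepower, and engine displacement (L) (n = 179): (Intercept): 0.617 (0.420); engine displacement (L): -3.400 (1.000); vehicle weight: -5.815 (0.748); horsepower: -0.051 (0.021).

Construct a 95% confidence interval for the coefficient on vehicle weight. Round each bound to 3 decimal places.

(-7.291, -4.339)

Read off: b = -5.815, SE = 0.748 for vehicle weight.
df = n − k − 1 = 179 − 3 − 1 = 175.
t* = t_{0.025, 175} = 1.973612.
Margin = t* × SE = 1.973612 × 0.748 = 1.47626.
CI: -5.815 ± 1.47626 → (-7.291, -4.339).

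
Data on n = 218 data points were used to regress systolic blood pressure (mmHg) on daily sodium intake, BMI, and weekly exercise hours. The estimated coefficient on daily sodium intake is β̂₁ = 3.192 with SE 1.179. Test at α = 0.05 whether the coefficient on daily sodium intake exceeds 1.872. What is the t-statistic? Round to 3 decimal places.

H₀: β₁ = 1.872 vs H₁: β₁ > 1.872.
t = (β̂₁ − β₁⁰)/SE = (3.192 − 1.872) / 1.179 = 1.120.
df = n − k − 1 = 218 − 3 − 1 = 214.
One-sided p ≈ 0.1321, which is ≥ 0.05, so fail to reject H₀.
The data do not give significant evidence that the true slope on daily sodium intake exceeds 1.872 mmHg per unit, holding the other predictors fixed.

t = 1.120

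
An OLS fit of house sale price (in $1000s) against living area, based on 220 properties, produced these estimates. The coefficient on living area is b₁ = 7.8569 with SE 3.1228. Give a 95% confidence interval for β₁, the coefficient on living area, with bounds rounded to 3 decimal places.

(1.702, 14.012)

df = n − 2 = 220 − 2 = 218.
t* = t_{0.025, 218} = 1.970906.
Margin = t* × SE = 1.970906 × 3.1228 = 6.15474.
CI: 7.8569 ± 6.15474 → (1.702, 14.012).
With 95% confidence, each one-unit increase in living area is associated with a change of between 1.702 and 14.012 $1000s in house sale price.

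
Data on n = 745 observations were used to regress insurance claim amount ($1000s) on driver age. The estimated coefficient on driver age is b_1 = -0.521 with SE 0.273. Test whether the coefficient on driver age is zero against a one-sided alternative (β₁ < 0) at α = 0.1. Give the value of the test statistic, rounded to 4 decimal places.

t = -1.9084

H₀: β₁ = 0 vs H₁: β₁ < 0.
t = (b_1 − β₁⁰)/SE = -0.521 / 0.273 = -1.9084.
df = n − 2 = 745 − 2 = 743.
One-sided p ≈ 0.0284, which is < 0.1, so reject H₀.
There is evidence that the true slope on driver age is negative.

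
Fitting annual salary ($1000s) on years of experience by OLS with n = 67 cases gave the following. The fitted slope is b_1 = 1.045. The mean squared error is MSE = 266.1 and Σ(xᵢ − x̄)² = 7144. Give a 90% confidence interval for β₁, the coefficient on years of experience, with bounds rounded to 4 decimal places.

(0.7230, 1.3670)

SE(b_1) = √(MSE/Sₓₓ) = √(266.1/7144) = 0.192998.
df = n − 2 = 65.
t* = t_{0.05, 65} = 1.668636.
Margin = t* × SE = 1.668636 × 0.192998 = 0.322043.
CI: 1.045 ± 0.322043 → (0.7230, 1.3670).
With 90% confidence, each one-unit increase in years of experience is associated with a change of between 0.7230 and 1.3670 $1000s in annual salary.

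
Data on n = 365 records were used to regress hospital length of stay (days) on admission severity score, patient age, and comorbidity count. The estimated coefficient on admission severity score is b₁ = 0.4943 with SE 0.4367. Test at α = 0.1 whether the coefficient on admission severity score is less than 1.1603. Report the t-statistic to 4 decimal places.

H₀: β₁ = 1.1603 vs H₁: β₁ < 1.1603.
t = (b₁ − β₁⁰)/SE = (0.4943 − 1.1603) / 0.4367 = -1.5251.
df = n − k − 1 = 365 − 3 − 1 = 361.
One-sided p ≈ 0.0641, which is < 0.1, so reject H₀.
There is evidence that the true slope on admission severity score is below 1.1603 days per unit, holding the other predictors fixed.

t = -1.5251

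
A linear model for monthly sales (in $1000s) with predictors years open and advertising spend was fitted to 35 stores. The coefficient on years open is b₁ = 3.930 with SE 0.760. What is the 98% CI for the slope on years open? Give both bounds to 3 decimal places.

(2.069, 5.791)

df = n − k − 1 = 35 − 2 − 1 = 32.
t* = t_{0.01, 32} = 2.448678.
Margin = t* × SE = 2.448678 × 0.760 = 1.86100.
CI: 3.930 ± 1.86100 → (2.069, 5.791).
With 98% confidence, each one-unit increase in years open is associated with a change of between 2.069 and 5.791 $1000s in monthly sales, holding the other predictors fixed.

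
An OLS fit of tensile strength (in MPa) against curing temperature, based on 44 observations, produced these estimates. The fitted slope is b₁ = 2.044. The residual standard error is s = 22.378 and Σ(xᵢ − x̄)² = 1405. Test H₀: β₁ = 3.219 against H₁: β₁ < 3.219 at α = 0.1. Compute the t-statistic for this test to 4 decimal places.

SE(b₁) = s/√Sₓₓ = 22.378/√1405 = 0.597012.
t = (2.044 − 3.219) / 0.597012 = -1.9681.
df = n − 2 = 42.
One-sided p ≈ 0.0278, which is < 0.1, so reject H₀.
There is evidence that the true slope on curing temperature is below 3.219 MPa per unit.

t = -1.9681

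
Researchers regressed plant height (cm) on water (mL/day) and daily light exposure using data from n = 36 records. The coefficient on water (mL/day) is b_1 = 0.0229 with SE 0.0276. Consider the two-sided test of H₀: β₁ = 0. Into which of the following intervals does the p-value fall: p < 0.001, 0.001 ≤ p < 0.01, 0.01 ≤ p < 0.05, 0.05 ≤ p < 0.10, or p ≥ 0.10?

p ≥ 0.10

t = 0.0229 / 0.0276 = 0.830.
df = n − k − 1 = 36 − 2 − 1 = 33.
Two-sided p = 2·P(T_{33} > |t|) ≈ 0.4127.
So p ≥ 0.10.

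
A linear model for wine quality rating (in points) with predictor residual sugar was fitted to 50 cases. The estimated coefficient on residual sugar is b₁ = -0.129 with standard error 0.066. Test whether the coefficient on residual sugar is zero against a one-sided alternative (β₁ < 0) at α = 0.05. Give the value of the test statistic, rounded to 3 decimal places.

t = -1.955

H₀: β₁ = 0 vs H₁: β₁ < 0.
t = (b₁ − β₁⁰)/SE = -0.129 / 0.066 = -1.955.
df = n − 2 = 50 − 2 = 48.
One-sided p ≈ 0.0282, which is < 0.05, so reject H₀.
There is evidence that the true slope on residual sugar is negative.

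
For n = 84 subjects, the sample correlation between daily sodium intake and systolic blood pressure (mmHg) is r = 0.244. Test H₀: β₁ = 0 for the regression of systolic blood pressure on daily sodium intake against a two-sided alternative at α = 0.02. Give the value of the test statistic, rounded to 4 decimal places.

t = r·√(n − 2)/√(1 − r²) = 0.244·√82/√0.940464 = 2.2784.
df = n − 2 = 82.
Two-sided p ≈ 0.0253, which is ≥ 0.02, so fail to reject H₀.
The data do not give significant evidence of a linear association between daily sodium intake and systolic blood pressure.

t = 2.2784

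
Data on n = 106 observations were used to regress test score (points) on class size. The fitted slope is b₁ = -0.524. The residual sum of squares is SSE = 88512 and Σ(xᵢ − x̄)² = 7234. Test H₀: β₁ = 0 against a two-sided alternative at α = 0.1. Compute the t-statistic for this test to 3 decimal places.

t = -1.528

MSE = SSE/(n − 2) = 88512/104 = 851.077.
SE(b₁) = √(MSE/Sₓₓ) = √(851.077/7234) = 0.343001.
t = -0.524 / 0.343001 = -1.528.
df = n − 2 = 104.
Two-sided p ≈ 0.1296, which is ≥ 0.1, so fail to reject H₀.
The data do not give significant evidence of an association between class size and test score.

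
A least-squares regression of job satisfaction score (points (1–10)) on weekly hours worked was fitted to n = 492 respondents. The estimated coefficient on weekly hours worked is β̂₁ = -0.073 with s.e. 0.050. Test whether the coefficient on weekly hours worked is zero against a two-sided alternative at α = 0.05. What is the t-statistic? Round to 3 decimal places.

H₀: β₁ = 0 vs H₁: β₁ ≠ 0.
t = (β̂₁ − β₁⁰)/SE = -0.073 / 0.050 = -1.460.
df = n − 2 = 492 − 2 = 490.
Two-sided p ≈ 0.1449, which is ≥ 0.05, so fail to reject H₀.
The data do not give significant evidence of an association between weekly hours worked and job satisfaction score.

t = -1.460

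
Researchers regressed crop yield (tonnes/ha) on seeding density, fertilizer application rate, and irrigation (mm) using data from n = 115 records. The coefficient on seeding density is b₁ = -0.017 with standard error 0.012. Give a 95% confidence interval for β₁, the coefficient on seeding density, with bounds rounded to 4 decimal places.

(-0.0408, 0.0068)

df = n − k − 1 = 115 − 3 − 1 = 111.
t* = t_{0.025, 111} = 1.981567.
Margin = t* × SE = 1.981567 × 0.012 = 0.023779.
CI: -0.017 ± 0.023779 → (-0.0408, 0.0068).
With 95% confidence, each one-unit increase in seeding density is associated with a change of between -0.0408 and 0.0068 tonnes/ha in crop yield, holding the other predictors fixed.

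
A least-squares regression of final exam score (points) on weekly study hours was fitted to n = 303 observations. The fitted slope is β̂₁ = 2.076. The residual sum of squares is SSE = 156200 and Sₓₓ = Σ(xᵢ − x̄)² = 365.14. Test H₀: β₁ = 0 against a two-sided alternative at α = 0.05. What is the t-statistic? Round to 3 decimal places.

t = 1.741

MSE = SSE/(n − 2) = 156200/301 = 518.937.
SE(β̂₁) = √(MSE/Sₓₓ) = √(518.937/365.14) = 1.19214.
t = 2.076 / 1.19214 = 1.741.
df = n − 2 = 301.
Two-sided p ≈ 0.0826, which is ≥ 0.05, so fail to reject H₀.
The data do not give significant evidence of an association between weekly study hours and final exam score.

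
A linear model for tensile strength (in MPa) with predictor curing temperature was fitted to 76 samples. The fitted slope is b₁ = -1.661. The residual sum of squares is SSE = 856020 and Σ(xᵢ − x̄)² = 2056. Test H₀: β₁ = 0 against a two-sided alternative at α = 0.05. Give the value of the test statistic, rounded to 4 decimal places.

MSE = SSE/(n − 2) = 856020/74 = 11567.8.
SE(b₁) = √(MSE/Sₓₓ) = √(11567.8/2056) = 2.372.
t = -1.661 / 2.372 = -0.7003.
df = n − 2 = 74.
Two-sided p ≈ 0.4860, which is ≥ 0.05, so fail to reject H₀.
The data do not give significant evidence of an association between curing temperature and tensile strength.

t = -0.7003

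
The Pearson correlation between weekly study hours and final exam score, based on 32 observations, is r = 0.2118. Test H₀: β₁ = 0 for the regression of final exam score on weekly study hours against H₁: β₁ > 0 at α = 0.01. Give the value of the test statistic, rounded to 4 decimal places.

t = 1.1870

t = r·√(n − 2)/√(1 − r²) = 0.2118·√30/√0.955141 = 1.1870.
df = n − 2 = 30.
One-sided p ≈ 0.1223, which is ≥ 0.01, so fail to reject H₀.
The data do not give significant evidence of a linear association between weekly study hours and final exam score.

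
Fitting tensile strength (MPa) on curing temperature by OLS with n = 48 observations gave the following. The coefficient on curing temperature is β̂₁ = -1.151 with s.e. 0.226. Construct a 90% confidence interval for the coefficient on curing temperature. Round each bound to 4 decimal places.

(-1.5304, -0.7716)

df = n − 2 = 48 − 2 = 46.
t* = t_{0.05, 46} = 1.67866.
Margin = t* × SE = 1.67866 × 0.226 = 0.379377.
CI: -1.151 ± 0.379377 → (-1.5304, -0.7716).
With 90% confidence, each one-unit increase in curing temperature is associated with a change of between -1.5304 and -0.7716 MPa in tensile strength.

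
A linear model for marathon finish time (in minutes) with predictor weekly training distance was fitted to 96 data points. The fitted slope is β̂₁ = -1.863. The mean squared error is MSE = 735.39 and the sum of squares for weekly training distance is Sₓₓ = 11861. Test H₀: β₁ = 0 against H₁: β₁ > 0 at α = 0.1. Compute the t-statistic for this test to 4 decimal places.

SE(β̂₁) = √(MSE/Sₓₓ) = √(735.39/11861) = 0.248999.
t = -1.863 / 0.248999 = -7.4819.
df = n − 2 = 94.
One-sided p ≈ 1.0000, which is ≥ 0.1, so fail to reject H₀.
The data do not give significant evidence that the true slope on weekly training distance is positive.

t = -7.4819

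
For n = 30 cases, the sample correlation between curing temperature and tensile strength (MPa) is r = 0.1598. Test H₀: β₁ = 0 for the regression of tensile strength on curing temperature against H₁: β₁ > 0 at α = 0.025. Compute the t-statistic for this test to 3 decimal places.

t = 0.857

t = r·√(n − 2)/√(1 − r²) = 0.1598·√28/√0.974464 = 0.857.
df = n − 2 = 28.
One-sided p ≈ 0.1995, which is ≥ 0.025, so fail to reject H₀.
The data do not give significant evidence of a linear association between curing temperature and tensile strength.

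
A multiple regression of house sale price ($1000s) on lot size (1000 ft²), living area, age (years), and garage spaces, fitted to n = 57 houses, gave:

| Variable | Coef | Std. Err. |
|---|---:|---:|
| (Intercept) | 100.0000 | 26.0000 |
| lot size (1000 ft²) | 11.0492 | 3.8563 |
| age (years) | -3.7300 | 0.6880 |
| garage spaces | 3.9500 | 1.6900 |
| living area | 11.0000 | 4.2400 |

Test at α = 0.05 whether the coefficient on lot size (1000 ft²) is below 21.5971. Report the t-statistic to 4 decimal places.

Read off: b = 11.0492, SE = 3.8563 for lot size (1000 ft²).
H₀: β₁ = 21.5971 vs H₁: β₁ < 21.5971.
t = (11.0492 − 21.5971) / 3.8563 = -2.7352.
df = n − k − 1 = 57 − 4 − 1 = 52.
One-sided p ≈ 0.0043, which is < 0.05, so reject H₀.
There is evidence that the true slope on lot size (1000 ft²) is below 21.5971 $1000s per unit, holding the other predictors fixed.

t = -2.7352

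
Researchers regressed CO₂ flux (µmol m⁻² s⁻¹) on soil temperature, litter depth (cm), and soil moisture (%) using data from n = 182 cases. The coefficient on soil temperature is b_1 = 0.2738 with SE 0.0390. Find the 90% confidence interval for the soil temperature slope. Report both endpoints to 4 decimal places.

(0.2093, 0.3383)

df = n − k − 1 = 182 − 3 − 1 = 178.
t* = t_{0.05, 178} = 1.653459.
Margin = t* × SE = 1.653459 × 0.0390 = 0.064485.
CI: 0.2738 ± 0.064485 → (0.2093, 0.3383).
With 90% confidence, each one-unit increase in soil temperature is associated with a change of between 0.2093 and 0.3383 µmol m⁻² s⁻¹ in CO₂ flux, holding the other predictors fixed.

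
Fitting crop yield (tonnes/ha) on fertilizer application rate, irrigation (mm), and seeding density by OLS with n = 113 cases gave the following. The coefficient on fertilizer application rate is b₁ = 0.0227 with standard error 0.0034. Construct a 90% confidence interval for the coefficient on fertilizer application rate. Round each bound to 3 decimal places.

df = n − k − 1 = 113 − 3 − 1 = 109.
t* = t_{0.05, 109} = 1.658953.
Margin = t* × SE = 1.658953 × 0.0034 = 0.00564.
CI: 0.0227 ± 0.00564 → (0.017, 0.028).
With 90% confidence, each one-unit increase in fertilizer application rate is associated with a change of between 0.017 and 0.028 tonnes/ha in crop yield, holding the other predictors fixed.

(0.017, 0.028)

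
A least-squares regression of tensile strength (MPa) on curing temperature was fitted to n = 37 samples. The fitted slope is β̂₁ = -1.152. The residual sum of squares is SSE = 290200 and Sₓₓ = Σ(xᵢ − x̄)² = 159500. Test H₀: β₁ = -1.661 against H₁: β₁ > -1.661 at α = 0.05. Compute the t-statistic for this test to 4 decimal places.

MSE = SSE/(n − 2) = 290200/35 = 8291.43.
SE(β̂₁) = √(MSE/Sₓₓ) = √(8291.43/159500) = 0.228.
t = (-1.152 − (-1.661)) / 0.228 = 2.2325.
df = n − 2 = 35.
One-sided p ≈ 0.0160, which is < 0.05, so reject H₀.
There is evidence that the true slope on curing temperature exceeds -1.661 MPa per unit.

t = 2.2325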